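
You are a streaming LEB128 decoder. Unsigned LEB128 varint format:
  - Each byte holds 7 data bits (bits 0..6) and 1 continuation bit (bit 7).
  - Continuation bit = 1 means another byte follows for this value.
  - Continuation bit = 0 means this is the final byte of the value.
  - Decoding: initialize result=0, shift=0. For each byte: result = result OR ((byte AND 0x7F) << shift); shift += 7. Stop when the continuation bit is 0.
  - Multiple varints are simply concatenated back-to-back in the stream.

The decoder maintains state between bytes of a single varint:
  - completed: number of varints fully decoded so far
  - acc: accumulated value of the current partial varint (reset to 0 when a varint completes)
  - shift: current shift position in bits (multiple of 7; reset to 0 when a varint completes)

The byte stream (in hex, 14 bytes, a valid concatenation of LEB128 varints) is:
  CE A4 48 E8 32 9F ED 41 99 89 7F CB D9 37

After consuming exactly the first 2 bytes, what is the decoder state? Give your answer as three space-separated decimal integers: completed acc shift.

byte[0]=0xCE cont=1 payload=0x4E: acc |= 78<<0 -> completed=0 acc=78 shift=7
byte[1]=0xA4 cont=1 payload=0x24: acc |= 36<<7 -> completed=0 acc=4686 shift=14

Answer: 0 4686 14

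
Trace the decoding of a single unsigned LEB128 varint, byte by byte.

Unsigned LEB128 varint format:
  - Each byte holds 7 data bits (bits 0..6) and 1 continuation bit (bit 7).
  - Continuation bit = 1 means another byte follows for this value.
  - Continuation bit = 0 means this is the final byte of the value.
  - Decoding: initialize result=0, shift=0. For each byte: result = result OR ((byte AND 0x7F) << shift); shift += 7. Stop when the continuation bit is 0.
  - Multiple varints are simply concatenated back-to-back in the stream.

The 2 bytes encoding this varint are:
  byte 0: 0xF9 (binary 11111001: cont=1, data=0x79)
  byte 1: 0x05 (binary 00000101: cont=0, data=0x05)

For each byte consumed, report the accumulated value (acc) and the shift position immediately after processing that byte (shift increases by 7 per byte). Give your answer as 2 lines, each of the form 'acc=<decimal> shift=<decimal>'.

Answer: acc=121 shift=7
acc=761 shift=14

Derivation:
byte 0=0xF9: payload=0x79=121, contrib = 121<<0 = 121; acc -> 121, shift -> 7
byte 1=0x05: payload=0x05=5, contrib = 5<<7 = 640; acc -> 761, shift -> 14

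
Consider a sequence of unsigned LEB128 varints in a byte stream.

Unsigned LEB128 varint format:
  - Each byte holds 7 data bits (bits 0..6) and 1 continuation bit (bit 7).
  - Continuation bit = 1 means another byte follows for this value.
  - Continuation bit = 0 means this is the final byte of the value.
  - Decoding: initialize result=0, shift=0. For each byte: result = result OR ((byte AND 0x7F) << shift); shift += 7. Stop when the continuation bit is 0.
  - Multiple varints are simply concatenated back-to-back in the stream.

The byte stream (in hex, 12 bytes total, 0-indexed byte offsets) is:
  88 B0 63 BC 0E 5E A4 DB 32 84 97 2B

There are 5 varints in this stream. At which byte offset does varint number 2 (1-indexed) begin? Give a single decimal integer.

  byte[0]=0x88 cont=1 payload=0x08=8: acc |= 8<<0 -> acc=8 shift=7
  byte[1]=0xB0 cont=1 payload=0x30=48: acc |= 48<<7 -> acc=6152 shift=14
  byte[2]=0x63 cont=0 payload=0x63=99: acc |= 99<<14 -> acc=1628168 shift=21 [end]
Varint 1: bytes[0:3] = 88 B0 63 -> value 1628168 (3 byte(s))
  byte[3]=0xBC cont=1 payload=0x3C=60: acc |= 60<<0 -> acc=60 shift=7
  byte[4]=0x0E cont=0 payload=0x0E=14: acc |= 14<<7 -> acc=1852 shift=14 [end]
Varint 2: bytes[3:5] = BC 0E -> value 1852 (2 byte(s))
  byte[5]=0x5E cont=0 payload=0x5E=94: acc |= 94<<0 -> acc=94 shift=7 [end]
Varint 3: bytes[5:6] = 5E -> value 94 (1 byte(s))
  byte[6]=0xA4 cont=1 payload=0x24=36: acc |= 36<<0 -> acc=36 shift=7
  byte[7]=0xDB cont=1 payload=0x5B=91: acc |= 91<<7 -> acc=11684 shift=14
  byte[8]=0x32 cont=0 payload=0x32=50: acc |= 50<<14 -> acc=830884 shift=21 [end]
Varint 4: bytes[6:9] = A4 DB 32 -> value 830884 (3 byte(s))
  byte[9]=0x84 cont=1 payload=0x04=4: acc |= 4<<0 -> acc=4 shift=7
  byte[10]=0x97 cont=1 payload=0x17=23: acc |= 23<<7 -> acc=2948 shift=14
  byte[11]=0x2B cont=0 payload=0x2B=43: acc |= 43<<14 -> acc=707460 shift=21 [end]
Varint 5: bytes[9:12] = 84 97 2B -> value 707460 (3 byte(s))

Answer: 3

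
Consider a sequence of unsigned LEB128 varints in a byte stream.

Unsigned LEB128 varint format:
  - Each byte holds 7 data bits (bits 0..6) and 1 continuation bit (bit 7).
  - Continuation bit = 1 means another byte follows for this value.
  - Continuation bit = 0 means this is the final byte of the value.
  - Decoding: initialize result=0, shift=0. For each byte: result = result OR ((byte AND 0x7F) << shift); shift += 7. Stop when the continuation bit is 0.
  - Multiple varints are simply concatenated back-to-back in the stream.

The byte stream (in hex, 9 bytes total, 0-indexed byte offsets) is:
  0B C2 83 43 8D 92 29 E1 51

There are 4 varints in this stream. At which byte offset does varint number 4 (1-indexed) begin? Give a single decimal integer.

Answer: 7

Derivation:
  byte[0]=0x0B cont=0 payload=0x0B=11: acc |= 11<<0 -> acc=11 shift=7 [end]
Varint 1: bytes[0:1] = 0B -> value 11 (1 byte(s))
  byte[1]=0xC2 cont=1 payload=0x42=66: acc |= 66<<0 -> acc=66 shift=7
  byte[2]=0x83 cont=1 payload=0x03=3: acc |= 3<<7 -> acc=450 shift=14
  byte[3]=0x43 cont=0 payload=0x43=67: acc |= 67<<14 -> acc=1098178 shift=21 [end]
Varint 2: bytes[1:4] = C2 83 43 -> value 1098178 (3 byte(s))
  byte[4]=0x8D cont=1 payload=0x0D=13: acc |= 13<<0 -> acc=13 shift=7
  byte[5]=0x92 cont=1 payload=0x12=18: acc |= 18<<7 -> acc=2317 shift=14
  byte[6]=0x29 cont=0 payload=0x29=41: acc |= 41<<14 -> acc=674061 shift=21 [end]
Varint 3: bytes[4:7] = 8D 92 29 -> value 674061 (3 byte(s))
  byte[7]=0xE1 cont=1 payload=0x61=97: acc |= 97<<0 -> acc=97 shift=7
  byte[8]=0x51 cont=0 payload=0x51=81: acc |= 81<<7 -> acc=10465 shift=14 [end]
Varint 4: bytes[7:9] = E1 51 -> value 10465 (2 byte(s))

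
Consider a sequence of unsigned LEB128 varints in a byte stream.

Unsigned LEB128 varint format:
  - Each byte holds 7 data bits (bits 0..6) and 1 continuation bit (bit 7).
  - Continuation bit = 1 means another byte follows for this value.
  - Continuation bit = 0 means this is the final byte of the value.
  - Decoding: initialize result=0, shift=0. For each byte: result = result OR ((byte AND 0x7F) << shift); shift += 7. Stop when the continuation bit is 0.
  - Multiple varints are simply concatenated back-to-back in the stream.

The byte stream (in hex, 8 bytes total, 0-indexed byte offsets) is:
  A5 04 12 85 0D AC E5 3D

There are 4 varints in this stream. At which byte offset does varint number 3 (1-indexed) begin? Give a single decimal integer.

Answer: 3

Derivation:
  byte[0]=0xA5 cont=1 payload=0x25=37: acc |= 37<<0 -> acc=37 shift=7
  byte[1]=0x04 cont=0 payload=0x04=4: acc |= 4<<7 -> acc=549 shift=14 [end]
Varint 1: bytes[0:2] = A5 04 -> value 549 (2 byte(s))
  byte[2]=0x12 cont=0 payload=0x12=18: acc |= 18<<0 -> acc=18 shift=7 [end]
Varint 2: bytes[2:3] = 12 -> value 18 (1 byte(s))
  byte[3]=0x85 cont=1 payload=0x05=5: acc |= 5<<0 -> acc=5 shift=7
  byte[4]=0x0D cont=0 payload=0x0D=13: acc |= 13<<7 -> acc=1669 shift=14 [end]
Varint 3: bytes[3:5] = 85 0D -> value 1669 (2 byte(s))
  byte[5]=0xAC cont=1 payload=0x2C=44: acc |= 44<<0 -> acc=44 shift=7
  byte[6]=0xE5 cont=1 payload=0x65=101: acc |= 101<<7 -> acc=12972 shift=14
  byte[7]=0x3D cont=0 payload=0x3D=61: acc |= 61<<14 -> acc=1012396 shift=21 [end]
Varint 4: bytes[5:8] = AC E5 3D -> value 1012396 (3 byte(s))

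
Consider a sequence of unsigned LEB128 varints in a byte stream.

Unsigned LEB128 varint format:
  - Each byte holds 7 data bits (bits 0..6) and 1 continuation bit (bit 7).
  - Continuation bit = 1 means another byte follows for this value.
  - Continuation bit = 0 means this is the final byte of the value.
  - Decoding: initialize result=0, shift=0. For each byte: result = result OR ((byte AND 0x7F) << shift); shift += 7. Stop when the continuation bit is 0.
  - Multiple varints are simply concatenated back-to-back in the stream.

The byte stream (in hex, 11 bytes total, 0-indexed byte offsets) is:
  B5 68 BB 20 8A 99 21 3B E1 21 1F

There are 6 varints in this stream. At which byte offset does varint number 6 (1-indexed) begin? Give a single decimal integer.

  byte[0]=0xB5 cont=1 payload=0x35=53: acc |= 53<<0 -> acc=53 shift=7
  byte[1]=0x68 cont=0 payload=0x68=104: acc |= 104<<7 -> acc=13365 shift=14 [end]
Varint 1: bytes[0:2] = B5 68 -> value 13365 (2 byte(s))
  byte[2]=0xBB cont=1 payload=0x3B=59: acc |= 59<<0 -> acc=59 shift=7
  byte[3]=0x20 cont=0 payload=0x20=32: acc |= 32<<7 -> acc=4155 shift=14 [end]
Varint 2: bytes[2:4] = BB 20 -> value 4155 (2 byte(s))
  byte[4]=0x8A cont=1 payload=0x0A=10: acc |= 10<<0 -> acc=10 shift=7
  byte[5]=0x99 cont=1 payload=0x19=25: acc |= 25<<7 -> acc=3210 shift=14
  byte[6]=0x21 cont=0 payload=0x21=33: acc |= 33<<14 -> acc=543882 shift=21 [end]
Varint 3: bytes[4:7] = 8A 99 21 -> value 543882 (3 byte(s))
  byte[7]=0x3B cont=0 payload=0x3B=59: acc |= 59<<0 -> acc=59 shift=7 [end]
Varint 4: bytes[7:8] = 3B -> value 59 (1 byte(s))
  byte[8]=0xE1 cont=1 payload=0x61=97: acc |= 97<<0 -> acc=97 shift=7
  byte[9]=0x21 cont=0 payload=0x21=33: acc |= 33<<7 -> acc=4321 shift=14 [end]
Varint 5: bytes[8:10] = E1 21 -> value 4321 (2 byte(s))
  byte[10]=0x1F cont=0 payload=0x1F=31: acc |= 31<<0 -> acc=31 shift=7 [end]
Varint 6: bytes[10:11] = 1F -> value 31 (1 byte(s))

Answer: 10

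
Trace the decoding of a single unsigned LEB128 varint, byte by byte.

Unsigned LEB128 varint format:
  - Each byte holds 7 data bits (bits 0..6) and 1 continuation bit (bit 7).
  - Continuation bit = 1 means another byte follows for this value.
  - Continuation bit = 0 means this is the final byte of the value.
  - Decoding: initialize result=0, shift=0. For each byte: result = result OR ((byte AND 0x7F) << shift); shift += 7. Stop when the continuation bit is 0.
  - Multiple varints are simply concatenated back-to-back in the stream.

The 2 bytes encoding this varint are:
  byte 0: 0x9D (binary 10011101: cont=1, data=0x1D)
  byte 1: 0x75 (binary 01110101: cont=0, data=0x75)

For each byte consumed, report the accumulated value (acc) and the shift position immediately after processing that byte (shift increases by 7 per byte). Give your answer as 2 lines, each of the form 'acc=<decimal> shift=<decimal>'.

Answer: acc=29 shift=7
acc=15005 shift=14

Derivation:
byte 0=0x9D: payload=0x1D=29, contrib = 29<<0 = 29; acc -> 29, shift -> 7
byte 1=0x75: payload=0x75=117, contrib = 117<<7 = 14976; acc -> 15005, shift -> 14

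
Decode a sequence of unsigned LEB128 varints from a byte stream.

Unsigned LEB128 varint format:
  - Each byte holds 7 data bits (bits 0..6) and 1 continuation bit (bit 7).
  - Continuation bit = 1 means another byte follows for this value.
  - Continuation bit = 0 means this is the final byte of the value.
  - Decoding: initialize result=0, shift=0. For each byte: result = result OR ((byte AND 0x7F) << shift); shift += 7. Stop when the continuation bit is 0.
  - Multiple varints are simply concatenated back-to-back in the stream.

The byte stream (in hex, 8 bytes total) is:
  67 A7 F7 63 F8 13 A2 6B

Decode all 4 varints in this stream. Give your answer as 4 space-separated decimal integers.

Answer: 103 1637287 2552 13730

Derivation:
  byte[0]=0x67 cont=0 payload=0x67=103: acc |= 103<<0 -> acc=103 shift=7 [end]
Varint 1: bytes[0:1] = 67 -> value 103 (1 byte(s))
  byte[1]=0xA7 cont=1 payload=0x27=39: acc |= 39<<0 -> acc=39 shift=7
  byte[2]=0xF7 cont=1 payload=0x77=119: acc |= 119<<7 -> acc=15271 shift=14
  byte[3]=0x63 cont=0 payload=0x63=99: acc |= 99<<14 -> acc=1637287 shift=21 [end]
Varint 2: bytes[1:4] = A7 F7 63 -> value 1637287 (3 byte(s))
  byte[4]=0xF8 cont=1 payload=0x78=120: acc |= 120<<0 -> acc=120 shift=7
  byte[5]=0x13 cont=0 payload=0x13=19: acc |= 19<<7 -> acc=2552 shift=14 [end]
Varint 3: bytes[4:6] = F8 13 -> value 2552 (2 byte(s))
  byte[6]=0xA2 cont=1 payload=0x22=34: acc |= 34<<0 -> acc=34 shift=7
  byte[7]=0x6B cont=0 payload=0x6B=107: acc |= 107<<7 -> acc=13730 shift=14 [end]
Varint 4: bytes[6:8] = A2 6B -> value 13730 (2 byte(s))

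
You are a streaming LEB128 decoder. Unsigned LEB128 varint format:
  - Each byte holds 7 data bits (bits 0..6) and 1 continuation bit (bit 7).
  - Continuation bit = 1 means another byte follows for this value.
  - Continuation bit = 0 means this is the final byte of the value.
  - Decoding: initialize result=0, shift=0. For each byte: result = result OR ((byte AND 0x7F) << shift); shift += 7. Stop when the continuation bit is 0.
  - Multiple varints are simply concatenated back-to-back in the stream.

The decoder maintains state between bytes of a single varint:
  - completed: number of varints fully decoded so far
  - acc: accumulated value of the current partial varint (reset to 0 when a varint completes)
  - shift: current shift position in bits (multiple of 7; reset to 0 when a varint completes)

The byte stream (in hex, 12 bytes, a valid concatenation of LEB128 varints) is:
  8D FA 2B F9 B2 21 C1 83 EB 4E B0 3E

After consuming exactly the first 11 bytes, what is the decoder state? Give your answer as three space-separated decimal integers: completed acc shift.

byte[0]=0x8D cont=1 payload=0x0D: acc |= 13<<0 -> completed=0 acc=13 shift=7
byte[1]=0xFA cont=1 payload=0x7A: acc |= 122<<7 -> completed=0 acc=15629 shift=14
byte[2]=0x2B cont=0 payload=0x2B: varint #1 complete (value=720141); reset -> completed=1 acc=0 shift=0
byte[3]=0xF9 cont=1 payload=0x79: acc |= 121<<0 -> completed=1 acc=121 shift=7
byte[4]=0xB2 cont=1 payload=0x32: acc |= 50<<7 -> completed=1 acc=6521 shift=14
byte[5]=0x21 cont=0 payload=0x21: varint #2 complete (value=547193); reset -> completed=2 acc=0 shift=0
byte[6]=0xC1 cont=1 payload=0x41: acc |= 65<<0 -> completed=2 acc=65 shift=7
byte[7]=0x83 cont=1 payload=0x03: acc |= 3<<7 -> completed=2 acc=449 shift=14
byte[8]=0xEB cont=1 payload=0x6B: acc |= 107<<14 -> completed=2 acc=1753537 shift=21
byte[9]=0x4E cont=0 payload=0x4E: varint #3 complete (value=165331393); reset -> completed=3 acc=0 shift=0
byte[10]=0xB0 cont=1 payload=0x30: acc |= 48<<0 -> completed=3 acc=48 shift=7

Answer: 3 48 7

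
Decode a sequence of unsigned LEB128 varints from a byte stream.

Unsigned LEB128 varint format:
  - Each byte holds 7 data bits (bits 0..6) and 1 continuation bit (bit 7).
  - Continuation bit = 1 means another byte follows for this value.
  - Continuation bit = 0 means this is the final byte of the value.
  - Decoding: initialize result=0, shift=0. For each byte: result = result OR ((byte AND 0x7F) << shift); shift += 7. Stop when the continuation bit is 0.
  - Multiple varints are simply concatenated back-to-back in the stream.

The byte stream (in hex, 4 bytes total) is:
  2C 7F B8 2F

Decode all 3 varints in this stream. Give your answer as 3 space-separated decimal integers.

Answer: 44 127 6072

Derivation:
  byte[0]=0x2C cont=0 payload=0x2C=44: acc |= 44<<0 -> acc=44 shift=7 [end]
Varint 1: bytes[0:1] = 2C -> value 44 (1 byte(s))
  byte[1]=0x7F cont=0 payload=0x7F=127: acc |= 127<<0 -> acc=127 shift=7 [end]
Varint 2: bytes[1:2] = 7F -> value 127 (1 byte(s))
  byte[2]=0xB8 cont=1 payload=0x38=56: acc |= 56<<0 -> acc=56 shift=7
  byte[3]=0x2F cont=0 payload=0x2F=47: acc |= 47<<7 -> acc=6072 shift=14 [end]
Varint 3: bytes[2:4] = B8 2F -> value 6072 (2 byte(s))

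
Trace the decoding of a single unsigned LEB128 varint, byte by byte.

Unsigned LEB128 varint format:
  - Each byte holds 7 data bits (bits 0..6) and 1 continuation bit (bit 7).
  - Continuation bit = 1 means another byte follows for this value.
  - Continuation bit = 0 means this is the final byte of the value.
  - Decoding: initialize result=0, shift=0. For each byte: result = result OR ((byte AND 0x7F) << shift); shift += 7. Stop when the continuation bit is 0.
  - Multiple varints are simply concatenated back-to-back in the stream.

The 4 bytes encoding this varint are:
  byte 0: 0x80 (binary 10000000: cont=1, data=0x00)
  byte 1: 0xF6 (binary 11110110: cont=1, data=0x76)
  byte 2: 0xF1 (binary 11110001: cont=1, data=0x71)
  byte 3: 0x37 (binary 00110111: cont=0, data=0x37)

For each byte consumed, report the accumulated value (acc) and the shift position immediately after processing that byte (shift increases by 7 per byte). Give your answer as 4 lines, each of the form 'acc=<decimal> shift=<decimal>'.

Answer: acc=0 shift=7
acc=15104 shift=14
acc=1866496 shift=21
acc=117209856 shift=28

Derivation:
byte 0=0x80: payload=0x00=0, contrib = 0<<0 = 0; acc -> 0, shift -> 7
byte 1=0xF6: payload=0x76=118, contrib = 118<<7 = 15104; acc -> 15104, shift -> 14
byte 2=0xF1: payload=0x71=113, contrib = 113<<14 = 1851392; acc -> 1866496, shift -> 21
byte 3=0x37: payload=0x37=55, contrib = 55<<21 = 115343360; acc -> 117209856, shift -> 28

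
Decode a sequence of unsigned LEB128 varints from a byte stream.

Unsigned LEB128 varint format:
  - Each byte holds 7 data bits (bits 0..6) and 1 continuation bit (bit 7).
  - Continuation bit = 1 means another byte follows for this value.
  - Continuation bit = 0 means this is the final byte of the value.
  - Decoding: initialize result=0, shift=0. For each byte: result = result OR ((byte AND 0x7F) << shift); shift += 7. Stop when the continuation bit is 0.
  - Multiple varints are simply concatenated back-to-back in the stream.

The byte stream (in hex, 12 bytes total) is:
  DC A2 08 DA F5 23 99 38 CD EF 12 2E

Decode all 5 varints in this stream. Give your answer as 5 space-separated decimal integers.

  byte[0]=0xDC cont=1 payload=0x5C=92: acc |= 92<<0 -> acc=92 shift=7
  byte[1]=0xA2 cont=1 payload=0x22=34: acc |= 34<<7 -> acc=4444 shift=14
  byte[2]=0x08 cont=0 payload=0x08=8: acc |= 8<<14 -> acc=135516 shift=21 [end]
Varint 1: bytes[0:3] = DC A2 08 -> value 135516 (3 byte(s))
  byte[3]=0xDA cont=1 payload=0x5A=90: acc |= 90<<0 -> acc=90 shift=7
  byte[4]=0xF5 cont=1 payload=0x75=117: acc |= 117<<7 -> acc=15066 shift=14
  byte[5]=0x23 cont=0 payload=0x23=35: acc |= 35<<14 -> acc=588506 shift=21 [end]
Varint 2: bytes[3:6] = DA F5 23 -> value 588506 (3 byte(s))
  byte[6]=0x99 cont=1 payload=0x19=25: acc |= 25<<0 -> acc=25 shift=7
  byte[7]=0x38 cont=0 payload=0x38=56: acc |= 56<<7 -> acc=7193 shift=14 [end]
Varint 3: bytes[6:8] = 99 38 -> value 7193 (2 byte(s))
  byte[8]=0xCD cont=1 payload=0x4D=77: acc |= 77<<0 -> acc=77 shift=7
  byte[9]=0xEF cont=1 payload=0x6F=111: acc |= 111<<7 -> acc=14285 shift=14
  byte[10]=0x12 cont=0 payload=0x12=18: acc |= 18<<14 -> acc=309197 shift=21 [end]
Varint 4: bytes[8:11] = CD EF 12 -> value 309197 (3 byte(s))
  byte[11]=0x2E cont=0 payload=0x2E=46: acc |= 46<<0 -> acc=46 shift=7 [end]
Varint 5: bytes[11:12] = 2E -> value 46 (1 byte(s))

Answer: 135516 588506 7193 309197 46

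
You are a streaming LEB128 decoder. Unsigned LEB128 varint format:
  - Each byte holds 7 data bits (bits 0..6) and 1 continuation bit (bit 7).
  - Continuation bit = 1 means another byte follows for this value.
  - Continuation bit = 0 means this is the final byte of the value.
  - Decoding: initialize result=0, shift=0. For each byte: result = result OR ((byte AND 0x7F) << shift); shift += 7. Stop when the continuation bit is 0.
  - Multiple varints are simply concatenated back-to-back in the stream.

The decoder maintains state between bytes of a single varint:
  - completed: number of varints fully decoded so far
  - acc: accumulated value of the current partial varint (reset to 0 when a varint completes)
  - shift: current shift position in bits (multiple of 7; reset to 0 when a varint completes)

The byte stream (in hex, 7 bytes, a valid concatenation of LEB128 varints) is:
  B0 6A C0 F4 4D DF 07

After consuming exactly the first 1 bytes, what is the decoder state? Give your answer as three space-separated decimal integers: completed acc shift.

Answer: 0 48 7

Derivation:
byte[0]=0xB0 cont=1 payload=0x30: acc |= 48<<0 -> completed=0 acc=48 shift=7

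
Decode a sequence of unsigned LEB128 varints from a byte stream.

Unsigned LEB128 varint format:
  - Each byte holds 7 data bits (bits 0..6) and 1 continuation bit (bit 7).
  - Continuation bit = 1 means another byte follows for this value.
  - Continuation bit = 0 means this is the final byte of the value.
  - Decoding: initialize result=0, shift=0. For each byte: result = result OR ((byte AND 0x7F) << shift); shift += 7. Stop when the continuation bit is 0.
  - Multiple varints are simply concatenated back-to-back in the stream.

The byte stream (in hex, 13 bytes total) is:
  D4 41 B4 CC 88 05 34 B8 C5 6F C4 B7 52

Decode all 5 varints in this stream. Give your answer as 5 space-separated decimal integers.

  byte[0]=0xD4 cont=1 payload=0x54=84: acc |= 84<<0 -> acc=84 shift=7
  byte[1]=0x41 cont=0 payload=0x41=65: acc |= 65<<7 -> acc=8404 shift=14 [end]
Varint 1: bytes[0:2] = D4 41 -> value 8404 (2 byte(s))
  byte[2]=0xB4 cont=1 payload=0x34=52: acc |= 52<<0 -> acc=52 shift=7
  byte[3]=0xCC cont=1 payload=0x4C=76: acc |= 76<<7 -> acc=9780 shift=14
  byte[4]=0x88 cont=1 payload=0x08=8: acc |= 8<<14 -> acc=140852 shift=21
  byte[5]=0x05 cont=0 payload=0x05=5: acc |= 5<<21 -> acc=10626612 shift=28 [end]
Varint 2: bytes[2:6] = B4 CC 88 05 -> value 10626612 (4 byte(s))
  byte[6]=0x34 cont=0 payload=0x34=52: acc |= 52<<0 -> acc=52 shift=7 [end]
Varint 3: bytes[6:7] = 34 -> value 52 (1 byte(s))
  byte[7]=0xB8 cont=1 payload=0x38=56: acc |= 56<<0 -> acc=56 shift=7
  byte[8]=0xC5 cont=1 payload=0x45=69: acc |= 69<<7 -> acc=8888 shift=14
  byte[9]=0x6F cont=0 payload=0x6F=111: acc |= 111<<14 -> acc=1827512 shift=21 [end]
Varint 4: bytes[7:10] = B8 C5 6F -> value 1827512 (3 byte(s))
  byte[10]=0xC4 cont=1 payload=0x44=68: acc |= 68<<0 -> acc=68 shift=7
  byte[11]=0xB7 cont=1 payload=0x37=55: acc |= 55<<7 -> acc=7108 shift=14
  byte[12]=0x52 cont=0 payload=0x52=82: acc |= 82<<14 -> acc=1350596 shift=21 [end]
Varint 5: bytes[10:13] = C4 B7 52 -> value 1350596 (3 byte(s))

Answer: 8404 10626612 52 1827512 1350596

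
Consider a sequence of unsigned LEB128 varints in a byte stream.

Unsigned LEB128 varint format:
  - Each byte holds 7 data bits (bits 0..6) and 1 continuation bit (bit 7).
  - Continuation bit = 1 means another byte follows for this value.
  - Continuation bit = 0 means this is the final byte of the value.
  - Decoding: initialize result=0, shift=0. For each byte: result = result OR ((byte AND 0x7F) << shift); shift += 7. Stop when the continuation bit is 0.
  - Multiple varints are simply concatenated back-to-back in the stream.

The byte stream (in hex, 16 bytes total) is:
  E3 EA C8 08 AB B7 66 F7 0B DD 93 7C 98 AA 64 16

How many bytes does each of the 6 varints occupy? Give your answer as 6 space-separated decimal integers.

  byte[0]=0xE3 cont=1 payload=0x63=99: acc |= 99<<0 -> acc=99 shift=7
  byte[1]=0xEA cont=1 payload=0x6A=106: acc |= 106<<7 -> acc=13667 shift=14
  byte[2]=0xC8 cont=1 payload=0x48=72: acc |= 72<<14 -> acc=1193315 shift=21
  byte[3]=0x08 cont=0 payload=0x08=8: acc |= 8<<21 -> acc=17970531 shift=28 [end]
Varint 1: bytes[0:4] = E3 EA C8 08 -> value 17970531 (4 byte(s))
  byte[4]=0xAB cont=1 payload=0x2B=43: acc |= 43<<0 -> acc=43 shift=7
  byte[5]=0xB7 cont=1 payload=0x37=55: acc |= 55<<7 -> acc=7083 shift=14
  byte[6]=0x66 cont=0 payload=0x66=102: acc |= 102<<14 -> acc=1678251 shift=21 [end]
Varint 2: bytes[4:7] = AB B7 66 -> value 1678251 (3 byte(s))
  byte[7]=0xF7 cont=1 payload=0x77=119: acc |= 119<<0 -> acc=119 shift=7
  byte[8]=0x0B cont=0 payload=0x0B=11: acc |= 11<<7 -> acc=1527 shift=14 [end]
Varint 3: bytes[7:9] = F7 0B -> value 1527 (2 byte(s))
  byte[9]=0xDD cont=1 payload=0x5D=93: acc |= 93<<0 -> acc=93 shift=7
  byte[10]=0x93 cont=1 payload=0x13=19: acc |= 19<<7 -> acc=2525 shift=14
  byte[11]=0x7C cont=0 payload=0x7C=124: acc |= 124<<14 -> acc=2034141 shift=21 [end]
Varint 4: bytes[9:12] = DD 93 7C -> value 2034141 (3 byte(s))
  byte[12]=0x98 cont=1 payload=0x18=24: acc |= 24<<0 -> acc=24 shift=7
  byte[13]=0xAA cont=1 payload=0x2A=42: acc |= 42<<7 -> acc=5400 shift=14
  byte[14]=0x64 cont=0 payload=0x64=100: acc |= 100<<14 -> acc=1643800 shift=21 [end]
Varint 5: bytes[12:15] = 98 AA 64 -> value 1643800 (3 byte(s))
  byte[15]=0x16 cont=0 payload=0x16=22: acc |= 22<<0 -> acc=22 shift=7 [end]
Varint 6: bytes[15:16] = 16 -> value 22 (1 byte(s))

Answer: 4 3 2 3 3 1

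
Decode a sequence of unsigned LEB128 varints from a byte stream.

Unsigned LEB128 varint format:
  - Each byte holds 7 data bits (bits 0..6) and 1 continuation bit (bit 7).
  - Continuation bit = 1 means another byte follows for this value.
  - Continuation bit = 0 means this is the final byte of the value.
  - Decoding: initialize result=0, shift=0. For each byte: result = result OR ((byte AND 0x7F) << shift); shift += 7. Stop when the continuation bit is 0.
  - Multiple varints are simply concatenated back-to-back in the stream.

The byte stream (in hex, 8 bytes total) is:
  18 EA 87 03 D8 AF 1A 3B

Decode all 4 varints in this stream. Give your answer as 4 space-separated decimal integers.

Answer: 24 50154 432088 59

Derivation:
  byte[0]=0x18 cont=0 payload=0x18=24: acc |= 24<<0 -> acc=24 shift=7 [end]
Varint 1: bytes[0:1] = 18 -> value 24 (1 byte(s))
  byte[1]=0xEA cont=1 payload=0x6A=106: acc |= 106<<0 -> acc=106 shift=7
  byte[2]=0x87 cont=1 payload=0x07=7: acc |= 7<<7 -> acc=1002 shift=14
  byte[3]=0x03 cont=0 payload=0x03=3: acc |= 3<<14 -> acc=50154 shift=21 [end]
Varint 2: bytes[1:4] = EA 87 03 -> value 50154 (3 byte(s))
  byte[4]=0xD8 cont=1 payload=0x58=88: acc |= 88<<0 -> acc=88 shift=7
  byte[5]=0xAF cont=1 payload=0x2F=47: acc |= 47<<7 -> acc=6104 shift=14
  byte[6]=0x1A cont=0 payload=0x1A=26: acc |= 26<<14 -> acc=432088 shift=21 [end]
Varint 3: bytes[4:7] = D8 AF 1A -> value 432088 (3 byte(s))
  byte[7]=0x3B cont=0 payload=0x3B=59: acc |= 59<<0 -> acc=59 shift=7 [end]
Varint 4: bytes[7:8] = 3B -> value 59 (1 byte(s))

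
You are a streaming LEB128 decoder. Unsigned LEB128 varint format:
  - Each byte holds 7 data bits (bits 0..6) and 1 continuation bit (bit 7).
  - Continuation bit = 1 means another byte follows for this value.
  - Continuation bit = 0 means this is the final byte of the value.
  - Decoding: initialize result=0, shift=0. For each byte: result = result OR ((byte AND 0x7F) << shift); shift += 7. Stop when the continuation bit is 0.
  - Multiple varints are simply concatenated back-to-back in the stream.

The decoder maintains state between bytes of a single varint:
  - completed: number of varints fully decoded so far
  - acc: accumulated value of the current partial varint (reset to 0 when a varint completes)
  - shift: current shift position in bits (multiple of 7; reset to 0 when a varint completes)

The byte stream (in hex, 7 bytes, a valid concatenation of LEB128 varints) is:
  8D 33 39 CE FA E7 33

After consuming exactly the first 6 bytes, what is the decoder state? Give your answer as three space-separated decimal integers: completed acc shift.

byte[0]=0x8D cont=1 payload=0x0D: acc |= 13<<0 -> completed=0 acc=13 shift=7
byte[1]=0x33 cont=0 payload=0x33: varint #1 complete (value=6541); reset -> completed=1 acc=0 shift=0
byte[2]=0x39 cont=0 payload=0x39: varint #2 complete (value=57); reset -> completed=2 acc=0 shift=0
byte[3]=0xCE cont=1 payload=0x4E: acc |= 78<<0 -> completed=2 acc=78 shift=7
byte[4]=0xFA cont=1 payload=0x7A: acc |= 122<<7 -> completed=2 acc=15694 shift=14
byte[5]=0xE7 cont=1 payload=0x67: acc |= 103<<14 -> completed=2 acc=1703246 shift=21

Answer: 2 1703246 21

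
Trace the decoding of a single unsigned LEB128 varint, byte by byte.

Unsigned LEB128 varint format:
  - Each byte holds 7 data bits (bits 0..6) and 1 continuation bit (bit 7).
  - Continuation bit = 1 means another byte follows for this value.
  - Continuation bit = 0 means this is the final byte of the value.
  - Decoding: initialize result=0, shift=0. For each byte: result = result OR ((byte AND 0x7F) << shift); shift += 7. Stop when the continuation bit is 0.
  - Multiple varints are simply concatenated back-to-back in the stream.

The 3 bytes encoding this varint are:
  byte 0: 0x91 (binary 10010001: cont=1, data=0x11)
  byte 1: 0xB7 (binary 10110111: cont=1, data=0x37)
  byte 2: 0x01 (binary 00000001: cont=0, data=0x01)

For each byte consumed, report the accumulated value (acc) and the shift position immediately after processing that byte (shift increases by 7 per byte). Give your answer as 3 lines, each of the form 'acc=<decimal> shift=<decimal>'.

byte 0=0x91: payload=0x11=17, contrib = 17<<0 = 17; acc -> 17, shift -> 7
byte 1=0xB7: payload=0x37=55, contrib = 55<<7 = 7040; acc -> 7057, shift -> 14
byte 2=0x01: payload=0x01=1, contrib = 1<<14 = 16384; acc -> 23441, shift -> 21

Answer: acc=17 shift=7
acc=7057 shift=14
acc=23441 shift=21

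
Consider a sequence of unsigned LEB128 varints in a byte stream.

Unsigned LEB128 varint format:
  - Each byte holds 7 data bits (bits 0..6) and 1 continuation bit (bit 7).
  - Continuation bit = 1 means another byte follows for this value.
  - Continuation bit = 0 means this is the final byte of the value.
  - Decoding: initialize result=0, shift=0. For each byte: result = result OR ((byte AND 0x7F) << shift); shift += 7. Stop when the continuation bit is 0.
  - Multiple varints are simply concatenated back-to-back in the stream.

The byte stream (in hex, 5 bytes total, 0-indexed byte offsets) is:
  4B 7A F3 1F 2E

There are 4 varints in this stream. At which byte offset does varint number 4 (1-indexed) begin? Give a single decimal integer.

Answer: 4

Derivation:
  byte[0]=0x4B cont=0 payload=0x4B=75: acc |= 75<<0 -> acc=75 shift=7 [end]
Varint 1: bytes[0:1] = 4B -> value 75 (1 byte(s))
  byte[1]=0x7A cont=0 payload=0x7A=122: acc |= 122<<0 -> acc=122 shift=7 [end]
Varint 2: bytes[1:2] = 7A -> value 122 (1 byte(s))
  byte[2]=0xF3 cont=1 payload=0x73=115: acc |= 115<<0 -> acc=115 shift=7
  byte[3]=0x1F cont=0 payload=0x1F=31: acc |= 31<<7 -> acc=4083 shift=14 [end]
Varint 3: bytes[2:4] = F3 1F -> value 4083 (2 byte(s))
  byte[4]=0x2E cont=0 payload=0x2E=46: acc |= 46<<0 -> acc=46 shift=7 [end]
Varint 4: bytes[4:5] = 2E -> value 46 (1 byte(s))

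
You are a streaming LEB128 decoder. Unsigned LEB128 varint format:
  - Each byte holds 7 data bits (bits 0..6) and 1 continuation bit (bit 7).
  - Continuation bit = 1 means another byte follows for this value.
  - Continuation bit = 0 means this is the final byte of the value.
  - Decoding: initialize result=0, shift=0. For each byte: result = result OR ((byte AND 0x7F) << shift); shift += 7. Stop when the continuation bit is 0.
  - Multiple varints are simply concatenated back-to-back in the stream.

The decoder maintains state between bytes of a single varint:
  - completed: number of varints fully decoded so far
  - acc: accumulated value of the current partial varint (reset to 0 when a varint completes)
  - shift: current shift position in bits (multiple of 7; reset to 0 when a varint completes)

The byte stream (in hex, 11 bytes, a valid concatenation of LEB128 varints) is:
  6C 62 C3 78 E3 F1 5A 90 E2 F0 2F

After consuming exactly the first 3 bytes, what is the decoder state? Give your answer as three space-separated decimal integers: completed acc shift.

Answer: 2 67 7

Derivation:
byte[0]=0x6C cont=0 payload=0x6C: varint #1 complete (value=108); reset -> completed=1 acc=0 shift=0
byte[1]=0x62 cont=0 payload=0x62: varint #2 complete (value=98); reset -> completed=2 acc=0 shift=0
byte[2]=0xC3 cont=1 payload=0x43: acc |= 67<<0 -> completed=2 acc=67 shift=7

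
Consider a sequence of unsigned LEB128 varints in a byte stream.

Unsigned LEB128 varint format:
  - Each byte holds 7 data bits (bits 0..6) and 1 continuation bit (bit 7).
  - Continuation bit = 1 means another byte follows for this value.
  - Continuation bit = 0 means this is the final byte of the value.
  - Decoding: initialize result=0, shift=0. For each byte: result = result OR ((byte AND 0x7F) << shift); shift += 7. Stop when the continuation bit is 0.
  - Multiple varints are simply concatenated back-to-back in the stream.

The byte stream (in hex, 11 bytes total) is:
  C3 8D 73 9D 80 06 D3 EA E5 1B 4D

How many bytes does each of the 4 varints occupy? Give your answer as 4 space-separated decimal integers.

  byte[0]=0xC3 cont=1 payload=0x43=67: acc |= 67<<0 -> acc=67 shift=7
  byte[1]=0x8D cont=1 payload=0x0D=13: acc |= 13<<7 -> acc=1731 shift=14
  byte[2]=0x73 cont=0 payload=0x73=115: acc |= 115<<14 -> acc=1885891 shift=21 [end]
Varint 1: bytes[0:3] = C3 8D 73 -> value 1885891 (3 byte(s))
  byte[3]=0x9D cont=1 payload=0x1D=29: acc |= 29<<0 -> acc=29 shift=7
  byte[4]=0x80 cont=1 payload=0x00=0: acc |= 0<<7 -> acc=29 shift=14
  byte[5]=0x06 cont=0 payload=0x06=6: acc |= 6<<14 -> acc=98333 shift=21 [end]
Varint 2: bytes[3:6] = 9D 80 06 -> value 98333 (3 byte(s))
  byte[6]=0xD3 cont=1 payload=0x53=83: acc |= 83<<0 -> acc=83 shift=7
  byte[7]=0xEA cont=1 payload=0x6A=106: acc |= 106<<7 -> acc=13651 shift=14
  byte[8]=0xE5 cont=1 payload=0x65=101: acc |= 101<<14 -> acc=1668435 shift=21
  byte[9]=0x1B cont=0 payload=0x1B=27: acc |= 27<<21 -> acc=58291539 shift=28 [end]
Varint 3: bytes[6:10] = D3 EA E5 1B -> value 58291539 (4 byte(s))
  byte[10]=0x4D cont=0 payload=0x4D=77: acc |= 77<<0 -> acc=77 shift=7 [end]
Varint 4: bytes[10:11] = 4D -> value 77 (1 byte(s))

Answer: 3 3 4 1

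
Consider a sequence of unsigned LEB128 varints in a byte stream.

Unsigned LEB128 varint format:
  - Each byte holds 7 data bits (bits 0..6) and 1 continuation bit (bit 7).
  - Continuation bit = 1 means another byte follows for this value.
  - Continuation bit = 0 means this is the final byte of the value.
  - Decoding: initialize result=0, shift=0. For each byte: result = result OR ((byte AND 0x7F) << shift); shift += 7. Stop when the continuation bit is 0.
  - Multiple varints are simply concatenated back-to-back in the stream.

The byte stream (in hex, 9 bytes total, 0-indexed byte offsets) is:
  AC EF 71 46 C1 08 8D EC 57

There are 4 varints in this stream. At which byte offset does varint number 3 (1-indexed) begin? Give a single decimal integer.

  byte[0]=0xAC cont=1 payload=0x2C=44: acc |= 44<<0 -> acc=44 shift=7
  byte[1]=0xEF cont=1 payload=0x6F=111: acc |= 111<<7 -> acc=14252 shift=14
  byte[2]=0x71 cont=0 payload=0x71=113: acc |= 113<<14 -> acc=1865644 shift=21 [end]
Varint 1: bytes[0:3] = AC EF 71 -> value 1865644 (3 byte(s))
  byte[3]=0x46 cont=0 payload=0x46=70: acc |= 70<<0 -> acc=70 shift=7 [end]
Varint 2: bytes[3:4] = 46 -> value 70 (1 byte(s))
  byte[4]=0xC1 cont=1 payload=0x41=65: acc |= 65<<0 -> acc=65 shift=7
  byte[5]=0x08 cont=0 payload=0x08=8: acc |= 8<<7 -> acc=1089 shift=14 [end]
Varint 3: bytes[4:6] = C1 08 -> value 1089 (2 byte(s))
  byte[6]=0x8D cont=1 payload=0x0D=13: acc |= 13<<0 -> acc=13 shift=7
  byte[7]=0xEC cont=1 payload=0x6C=108: acc |= 108<<7 -> acc=13837 shift=14
  byte[8]=0x57 cont=0 payload=0x57=87: acc |= 87<<14 -> acc=1439245 shift=21 [end]
Varint 4: bytes[6:9] = 8D EC 57 -> value 1439245 (3 byte(s))

Answer: 4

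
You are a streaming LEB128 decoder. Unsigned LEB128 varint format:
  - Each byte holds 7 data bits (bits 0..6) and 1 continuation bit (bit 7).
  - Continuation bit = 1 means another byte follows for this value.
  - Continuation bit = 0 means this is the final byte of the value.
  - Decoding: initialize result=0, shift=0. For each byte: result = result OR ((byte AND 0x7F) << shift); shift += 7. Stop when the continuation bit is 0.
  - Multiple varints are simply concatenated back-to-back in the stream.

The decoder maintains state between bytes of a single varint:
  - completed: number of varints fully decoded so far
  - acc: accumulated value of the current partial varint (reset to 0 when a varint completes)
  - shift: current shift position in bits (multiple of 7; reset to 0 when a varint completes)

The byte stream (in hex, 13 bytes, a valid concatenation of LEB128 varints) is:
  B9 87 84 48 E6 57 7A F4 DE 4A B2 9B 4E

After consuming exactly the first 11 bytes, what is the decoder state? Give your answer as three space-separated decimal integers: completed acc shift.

Answer: 4 50 7

Derivation:
byte[0]=0xB9 cont=1 payload=0x39: acc |= 57<<0 -> completed=0 acc=57 shift=7
byte[1]=0x87 cont=1 payload=0x07: acc |= 7<<7 -> completed=0 acc=953 shift=14
byte[2]=0x84 cont=1 payload=0x04: acc |= 4<<14 -> completed=0 acc=66489 shift=21
byte[3]=0x48 cont=0 payload=0x48: varint #1 complete (value=151061433); reset -> completed=1 acc=0 shift=0
byte[4]=0xE6 cont=1 payload=0x66: acc |= 102<<0 -> completed=1 acc=102 shift=7
byte[5]=0x57 cont=0 payload=0x57: varint #2 complete (value=11238); reset -> completed=2 acc=0 shift=0
byte[6]=0x7A cont=0 payload=0x7A: varint #3 complete (value=122); reset -> completed=3 acc=0 shift=0
byte[7]=0xF4 cont=1 payload=0x74: acc |= 116<<0 -> completed=3 acc=116 shift=7
byte[8]=0xDE cont=1 payload=0x5E: acc |= 94<<7 -> completed=3 acc=12148 shift=14
byte[9]=0x4A cont=0 payload=0x4A: varint #4 complete (value=1224564); reset -> completed=4 acc=0 shift=0
byte[10]=0xB2 cont=1 payload=0x32: acc |= 50<<0 -> completed=4 acc=50 shift=7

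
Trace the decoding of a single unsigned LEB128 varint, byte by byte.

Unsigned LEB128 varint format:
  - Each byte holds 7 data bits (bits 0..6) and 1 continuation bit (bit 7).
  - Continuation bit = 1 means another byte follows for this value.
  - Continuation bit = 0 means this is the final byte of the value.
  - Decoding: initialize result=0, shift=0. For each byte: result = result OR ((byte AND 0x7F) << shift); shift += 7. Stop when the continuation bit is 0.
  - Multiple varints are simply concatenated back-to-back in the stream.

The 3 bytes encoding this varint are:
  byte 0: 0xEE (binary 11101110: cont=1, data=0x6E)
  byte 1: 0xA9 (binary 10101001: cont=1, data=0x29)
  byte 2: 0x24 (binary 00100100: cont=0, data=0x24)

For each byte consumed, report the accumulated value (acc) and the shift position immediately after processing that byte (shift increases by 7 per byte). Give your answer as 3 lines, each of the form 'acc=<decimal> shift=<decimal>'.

byte 0=0xEE: payload=0x6E=110, contrib = 110<<0 = 110; acc -> 110, shift -> 7
byte 1=0xA9: payload=0x29=41, contrib = 41<<7 = 5248; acc -> 5358, shift -> 14
byte 2=0x24: payload=0x24=36, contrib = 36<<14 = 589824; acc -> 595182, shift -> 21

Answer: acc=110 shift=7
acc=5358 shift=14
acc=595182 shift=21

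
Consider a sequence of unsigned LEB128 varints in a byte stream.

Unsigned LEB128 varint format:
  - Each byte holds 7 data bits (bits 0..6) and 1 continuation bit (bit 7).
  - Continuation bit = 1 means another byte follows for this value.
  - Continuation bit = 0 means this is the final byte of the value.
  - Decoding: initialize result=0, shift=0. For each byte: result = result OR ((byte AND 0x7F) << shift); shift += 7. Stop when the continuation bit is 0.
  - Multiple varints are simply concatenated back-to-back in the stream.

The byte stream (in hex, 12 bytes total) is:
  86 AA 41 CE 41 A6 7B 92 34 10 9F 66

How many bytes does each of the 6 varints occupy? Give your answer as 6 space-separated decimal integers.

  byte[0]=0x86 cont=1 payload=0x06=6: acc |= 6<<0 -> acc=6 shift=7
  byte[1]=0xAA cont=1 payload=0x2A=42: acc |= 42<<7 -> acc=5382 shift=14
  byte[2]=0x41 cont=0 payload=0x41=65: acc |= 65<<14 -> acc=1070342 shift=21 [end]
Varint 1: bytes[0:3] = 86 AA 41 -> value 1070342 (3 byte(s))
  byte[3]=0xCE cont=1 payload=0x4E=78: acc |= 78<<0 -> acc=78 shift=7
  byte[4]=0x41 cont=0 payload=0x41=65: acc |= 65<<7 -> acc=8398 shift=14 [end]
Varint 2: bytes[3:5] = CE 41 -> value 8398 (2 byte(s))
  byte[5]=0xA6 cont=1 payload=0x26=38: acc |= 38<<0 -> acc=38 shift=7
  byte[6]=0x7B cont=0 payload=0x7B=123: acc |= 123<<7 -> acc=15782 shift=14 [end]
Varint 3: bytes[5:7] = A6 7B -> value 15782 (2 byte(s))
  byte[7]=0x92 cont=1 payload=0x12=18: acc |= 18<<0 -> acc=18 shift=7
  byte[8]=0x34 cont=0 payload=0x34=52: acc |= 52<<7 -> acc=6674 shift=14 [end]
Varint 4: bytes[7:9] = 92 34 -> value 6674 (2 byte(s))
  byte[9]=0x10 cont=0 payload=0x10=16: acc |= 16<<0 -> acc=16 shift=7 [end]
Varint 5: bytes[9:10] = 10 -> value 16 (1 byte(s))
  byte[10]=0x9F cont=1 payload=0x1F=31: acc |= 31<<0 -> acc=31 shift=7
  byte[11]=0x66 cont=0 payload=0x66=102: acc |= 102<<7 -> acc=13087 shift=14 [end]
Varint 6: bytes[10:12] = 9F 66 -> value 13087 (2 byte(s))

Answer: 3 2 2 2 1 2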